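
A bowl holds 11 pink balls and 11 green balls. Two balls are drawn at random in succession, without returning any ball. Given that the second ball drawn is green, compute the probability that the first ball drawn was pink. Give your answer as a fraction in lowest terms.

11/21

P(first=pink and the second ball drawn is green) = (11/22)·(11/21) = 11/42.
P(the second ball drawn is green) = Σ over first color = 11/42 + 5/21 = 1/2.
By Bayes, P(first=pink | the second ball drawn is green) = 11/42 / 1/2 = 11/21 ≈ 0.5238.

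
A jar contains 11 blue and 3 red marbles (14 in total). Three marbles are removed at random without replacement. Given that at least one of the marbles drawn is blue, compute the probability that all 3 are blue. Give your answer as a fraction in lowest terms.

P(all 3 blue) = C(11,3)/C(14,3) = 165/364; P(at least one blue) = 1 − C(3,3)/C(14,3) = 363/364.
Since 'all 3 blue' ⊆ 'at least one blue', P(all 3 | at least one) = 165/364 / 363/364 = 5/11 ≈ 0.4545.

5/11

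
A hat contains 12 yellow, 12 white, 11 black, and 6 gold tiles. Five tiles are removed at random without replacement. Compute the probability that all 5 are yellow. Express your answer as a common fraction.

396/374699

Unordered draws without replacement: count favorable combinations over C(41,5).
Favorable = C(12,5) · C(12,0) · C(11,0) · C(6,0) = 792; total = C(41,5) = 749398.
P = 792/749398 = 396/374699 ≈ 0.0011.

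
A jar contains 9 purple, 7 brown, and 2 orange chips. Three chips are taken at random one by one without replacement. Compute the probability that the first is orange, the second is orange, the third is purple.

1/272

Multiply the conditional probability of each draw in order, without replacement, so each draw removes one from its color and from the total.
P = (2/18) · (1/17) · (9/16) = 1/272 ≈ 0.0037.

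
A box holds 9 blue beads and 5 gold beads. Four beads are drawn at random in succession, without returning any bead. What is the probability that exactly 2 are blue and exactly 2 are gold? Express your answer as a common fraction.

Unordered draws without replacement: count favorable combinations over C(14,4).
Favorable = C(9,2) · C(5,2) = 360; total = C(14,4) = 1001.
P = 360/1001 = 360/1001 ≈ 0.3596.

360/1001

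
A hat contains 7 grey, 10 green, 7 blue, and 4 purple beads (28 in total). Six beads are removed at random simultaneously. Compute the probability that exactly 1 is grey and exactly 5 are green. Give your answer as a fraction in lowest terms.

Unordered draws without replacement: count favorable combinations over C(28,6).
Favorable = C(7,1) · C(10,5) · C(7,0) · C(4,0) = 1764; total = C(28,6) = 376740.
P = 1764/376740 = 7/1495 ≈ 0.0047.

7/1495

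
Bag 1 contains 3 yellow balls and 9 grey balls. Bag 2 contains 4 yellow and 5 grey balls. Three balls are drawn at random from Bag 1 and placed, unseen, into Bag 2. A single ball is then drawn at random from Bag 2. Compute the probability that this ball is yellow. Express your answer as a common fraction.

Condition on how many of the transferred balls are yellow (from Bag 1: 3 yellow of 12; then Bag 2 has 12 total).
  0 yellow: C(3,0)C(9,3)/C(12,3) = 21/55; then P = 4/12
  1 yellow: C(3,1)C(9,2)/C(12,3) = 27/55; then P = 5/12
  2 yellow: C(3,2)C(9,1)/C(12,3) = 27/220; then P = 6/12
  3 yellow: C(3,3)C(9,0)/C(12,3) = 1/220; then P = 7/12
P(yellow from Bag 2) = 19/48 ≈ 0.3958.

19/48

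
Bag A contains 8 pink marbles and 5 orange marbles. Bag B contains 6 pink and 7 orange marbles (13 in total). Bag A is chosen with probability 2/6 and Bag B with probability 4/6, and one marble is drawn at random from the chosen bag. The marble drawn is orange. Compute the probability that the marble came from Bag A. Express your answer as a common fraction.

5/19

P(orange | Bag A) = 5/13; P(orange | Bag B) = 7/13.
P(orange) = 1/3·5/13 + 2/3·7/13 = 19/39.
By Bayes' rule, P(Bag A | orange) = 5/39 / 19/39 = 5/19 ≈ 0.2632.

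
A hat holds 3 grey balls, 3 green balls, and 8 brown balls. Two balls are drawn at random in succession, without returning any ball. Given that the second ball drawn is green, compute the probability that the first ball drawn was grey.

3/13

P(first=grey and the second ball drawn is green) = (3/14)·(3/13) = 9/182.
P(the second ball drawn is green) = Σ over first color = 9/182 + 3/91 + 12/91 = 3/14.
By Bayes, P(first=grey | the second ball drawn is green) = 9/182 / 3/14 = 3/13 ≈ 0.2308.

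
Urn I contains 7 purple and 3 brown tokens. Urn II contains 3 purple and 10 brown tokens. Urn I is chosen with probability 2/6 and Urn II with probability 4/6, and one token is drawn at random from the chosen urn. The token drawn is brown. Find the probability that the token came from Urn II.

P(brown | Urn I) = 3/10; P(brown | Urn II) = 10/13.
P(brown) = 1/3·3/10 + 2/3·10/13 = 239/390.
By Bayes' rule, P(Urn II | brown) = 20/39 / 239/390 = 200/239 ≈ 0.8368.

200/239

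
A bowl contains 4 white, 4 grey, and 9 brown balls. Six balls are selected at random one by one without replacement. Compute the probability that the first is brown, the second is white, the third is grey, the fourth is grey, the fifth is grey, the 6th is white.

9/30940

Multiply the conditional probability of each draw in order, without replacement, so each draw removes one from its color and from the total.
P = (9/17) · (4/16) · (4/15) · (3/14) · (2/13) · (3/12) = 9/30940 ≈ 0.0003.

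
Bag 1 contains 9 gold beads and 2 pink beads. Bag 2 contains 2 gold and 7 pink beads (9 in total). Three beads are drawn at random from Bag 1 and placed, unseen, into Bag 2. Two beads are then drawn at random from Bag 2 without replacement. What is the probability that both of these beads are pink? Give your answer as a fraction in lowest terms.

228/605

Condition on how many of the transferred beads are pink (from Bag 1: 2 pink of 11; then Bag 2 has 12 total).
  0 pink: C(2,0)C(9,3)/C(11,3) = 28/55; then P = C(7,2)/C(12,2) = 7/22
  1 pink: C(2,1)C(9,2)/C(11,3) = 24/55; then P = C(8,2)/C(12,2) = 14/33
  2 pink: C(2,2)C(9,1)/C(11,3) = 3/55; then P = C(9,2)/C(12,2) = 6/11
P(both pink) = 228/605 ≈ 0.3769.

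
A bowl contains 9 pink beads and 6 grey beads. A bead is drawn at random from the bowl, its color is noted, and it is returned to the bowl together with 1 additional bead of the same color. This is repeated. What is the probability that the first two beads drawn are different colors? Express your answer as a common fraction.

9/20

Either pink then grey, or grey then pink; after the first draw the total is 16.
P = (9/15)·(6/16) + (6/15)·(9/16) = 9/20 ≈ 0.4500.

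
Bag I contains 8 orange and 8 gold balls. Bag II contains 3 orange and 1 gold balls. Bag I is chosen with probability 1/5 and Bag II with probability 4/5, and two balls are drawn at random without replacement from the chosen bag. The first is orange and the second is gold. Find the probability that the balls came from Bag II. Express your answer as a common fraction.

15/19

P(E | Bag I) = 4/15; P(E | Bag II) = 1/4.
P(E) = 1/5·4/15 + 4/5·1/4 = 19/75.
By Bayes' rule, P(Bag II | E) = 1/5 / 19/75 = 15/19 ≈ 0.7895.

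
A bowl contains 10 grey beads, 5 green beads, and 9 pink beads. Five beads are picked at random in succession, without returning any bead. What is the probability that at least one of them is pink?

171/184

Use the complement: P(at least one pink) = 1 − P(no pink).
P(none) = C(15,5)/C(24,5) = 3003/42504.
So P = 1 − 3003/42504 = 171/184 ≈ 0.9293.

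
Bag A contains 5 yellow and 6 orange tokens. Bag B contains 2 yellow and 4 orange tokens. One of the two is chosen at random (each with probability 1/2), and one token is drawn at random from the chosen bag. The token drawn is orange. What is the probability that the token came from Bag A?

P(orange | Bag A) = 6/11; P(orange | Bag B) = 2/3.
P(orange) = 1/2·6/11 + 1/2·2/3 = 20/33.
By Bayes' rule, P(Bag A | orange) = 3/11 / 20/33 = 9/20 ≈ 0.4500.

9/20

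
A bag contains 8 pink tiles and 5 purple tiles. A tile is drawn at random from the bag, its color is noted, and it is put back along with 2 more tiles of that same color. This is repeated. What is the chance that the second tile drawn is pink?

Condition on the first draw. If first is pink (prob 8/13), second-pink has prob (10)/(15); if not (prob 5/13), it has prob 8/(15).
P = (8/13)·(10/15) + (5/13)·(8/15) = 8/13 ≈ 0.6154.

8/13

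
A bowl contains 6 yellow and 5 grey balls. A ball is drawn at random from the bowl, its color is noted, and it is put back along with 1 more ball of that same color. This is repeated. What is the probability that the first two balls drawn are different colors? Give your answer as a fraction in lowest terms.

5/11

Either yellow then grey, or grey then yellow; after the first draw the total is 12.
P = (6/11)·(5/12) + (5/11)·(6/12) = 5/11 ≈ 0.4545.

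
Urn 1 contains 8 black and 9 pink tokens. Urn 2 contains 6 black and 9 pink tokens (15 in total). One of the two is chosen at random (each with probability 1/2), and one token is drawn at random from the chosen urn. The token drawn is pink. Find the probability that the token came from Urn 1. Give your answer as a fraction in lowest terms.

15/32

P(pink | Urn 1) = 9/17; P(pink | Urn 2) = 3/5.
P(pink) = 1/2·9/17 + 1/2·3/5 = 48/85.
By Bayes' rule, P(Urn 1 | pink) = 9/34 / 48/85 = 15/32 ≈ 0.4688.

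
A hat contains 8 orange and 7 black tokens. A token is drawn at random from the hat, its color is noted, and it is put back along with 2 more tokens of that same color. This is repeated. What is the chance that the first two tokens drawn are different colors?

112/255

Either orange then black, or black then orange; after the first draw the total is 17.
P = (8/15)·(7/17) + (7/15)·(8/17) = 112/255 ≈ 0.4392.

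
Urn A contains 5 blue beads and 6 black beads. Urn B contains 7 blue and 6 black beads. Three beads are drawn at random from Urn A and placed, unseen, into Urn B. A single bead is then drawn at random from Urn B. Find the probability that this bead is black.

21/44

Condition on how many of the transferred beads are black (from Urn A: 6 black of 11; then Urn B has 16 total).
  0 black: C(6,0)C(5,3)/C(11,3) = 2/33; then P = 6/16
  1 black: C(6,1)C(5,2)/C(11,3) = 4/11; then P = 7/16
  2 black: C(6,2)C(5,1)/C(11,3) = 5/11; then P = 8/16
  3 black: C(6,3)C(5,0)/C(11,3) = 4/33; then P = 9/16
P(black from Urn B) = 21/44 ≈ 0.4773.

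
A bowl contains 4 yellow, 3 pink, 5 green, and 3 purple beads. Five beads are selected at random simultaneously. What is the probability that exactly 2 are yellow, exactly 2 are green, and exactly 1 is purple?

Unordered draws without replacement: count favorable combinations over C(15,5).
Favorable = C(4,2) · C(3,0) · C(5,2) · C(3,1) = 180; total = C(15,5) = 3003.
P = 180/3003 = 60/1001 ≈ 0.0599.

60/1001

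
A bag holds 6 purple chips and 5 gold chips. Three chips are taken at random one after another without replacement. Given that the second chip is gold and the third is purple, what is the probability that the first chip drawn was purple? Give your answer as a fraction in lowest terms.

5/9

P(first=purple and the second chip is gold and the third is purple) = (6/11)·(5/10)·(5/9) = 5/33.
P(E) = Σ over first color = 5/33 + 4/33 = 3/11.
By Bayes, P(first=purple | E) = 5/33 / 3/11 = 5/9 ≈ 0.5556.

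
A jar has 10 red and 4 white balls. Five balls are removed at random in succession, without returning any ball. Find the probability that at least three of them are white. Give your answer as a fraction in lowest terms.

Sum the hypergeometric tail for j = 3,…,4 white balls.
Favorable = C(4,3)·C(10,2) + C(4,4)·C(10,1) = 190; total = C(14,5) = 2002.
P = 190/2002 = 95/1001 ≈ 0.0949.

95/1001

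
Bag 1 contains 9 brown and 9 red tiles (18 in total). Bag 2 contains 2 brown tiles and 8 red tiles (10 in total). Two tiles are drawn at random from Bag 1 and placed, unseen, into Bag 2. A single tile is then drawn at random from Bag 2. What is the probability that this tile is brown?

Condition on how many of the transferred tiles are brown (from Bag 1: 9 brown of 18; then Bag 2 has 12 total).
  0 brown: C(9,0)C(9,2)/C(18,2) = 4/17; then P = 2/12
  1 brown: C(9,1)C(9,1)/C(18,2) = 9/17; then P = 3/12
  2 brown: C(9,2)C(9,0)/C(18,2) = 4/17; then P = 4/12
P(brown from Bag 2) = 1/4 ≈ 0.2500.

1/4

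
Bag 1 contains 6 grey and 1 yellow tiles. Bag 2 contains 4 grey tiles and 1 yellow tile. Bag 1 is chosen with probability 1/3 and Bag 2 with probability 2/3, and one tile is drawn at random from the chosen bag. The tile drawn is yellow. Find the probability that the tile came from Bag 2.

P(yellow | Bag 1) = 1/7; P(yellow | Bag 2) = 1/5.
P(yellow) = 1/3·1/7 + 2/3·1/5 = 19/105.
By Bayes' rule, P(Bag 2 | yellow) = 2/15 / 19/105 = 14/19 ≈ 0.7368.

14/19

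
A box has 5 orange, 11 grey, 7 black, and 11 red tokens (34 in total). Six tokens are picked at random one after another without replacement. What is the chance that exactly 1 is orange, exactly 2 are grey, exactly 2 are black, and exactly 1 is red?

Unordered draws without replacement: count favorable combinations over C(34,6).
Favorable = C(5,1) · C(11,2) · C(7,2) · C(11,1) = 63525; total = C(34,6) = 1344904.
P = 63525/1344904 = 5775/122264 ≈ 0.0472.

5775/122264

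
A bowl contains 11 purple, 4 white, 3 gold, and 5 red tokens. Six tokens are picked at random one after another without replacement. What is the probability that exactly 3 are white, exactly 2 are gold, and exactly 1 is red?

Unordered draws without replacement: count favorable combinations over C(23,6).
Favorable = C(11,0) · C(4,3) · C(3,2) · C(5,1) = 60; total = C(23,6) = 100947.
P = 60/100947 = 20/33649 ≈ 0.0006.

20/33649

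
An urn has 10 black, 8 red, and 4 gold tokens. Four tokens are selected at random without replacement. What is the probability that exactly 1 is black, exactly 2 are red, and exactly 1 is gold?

Unordered draws without replacement: count favorable combinations over C(22,4).
Favorable = C(10,1) · C(8,2) · C(4,1) = 1120; total = C(22,4) = 7315.
P = 1120/7315 = 32/209 ≈ 0.1531.

32/209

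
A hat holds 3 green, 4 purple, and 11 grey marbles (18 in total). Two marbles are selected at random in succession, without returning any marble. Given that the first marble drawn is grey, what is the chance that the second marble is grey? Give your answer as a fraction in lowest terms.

After removing 1 grey, the hat has 10 grey out of 17 remaining.
P(second is grey | given) = 10/17 ≈ 0.5882.

10/17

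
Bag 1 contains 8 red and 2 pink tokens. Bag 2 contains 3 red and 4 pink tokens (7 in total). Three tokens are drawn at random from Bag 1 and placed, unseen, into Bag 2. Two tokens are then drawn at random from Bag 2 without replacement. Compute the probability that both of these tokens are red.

Condition on how many of the transferred tokens are red (from Bag 1: 8 red of 10; then Bag 2 has 10 total).
  1 red: C(8,1)C(2,2)/C(10,3) = 1/15; then P = C(4,2)/C(10,2) = 2/15
  2 red: C(8,2)C(2,1)/C(10,3) = 7/15; then P = C(5,2)/C(10,2) = 2/9
  3 red: C(8,3)C(2,0)/C(10,3) = 7/15; then P = C(6,2)/C(10,2) = 1/3
P(both red) = 181/675 ≈ 0.2681.

181/675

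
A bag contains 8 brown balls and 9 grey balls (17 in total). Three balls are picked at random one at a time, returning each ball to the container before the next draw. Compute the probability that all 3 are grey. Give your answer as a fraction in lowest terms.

729/4913

Multiply the conditional probability of each draw in order, with replacement (the composition resets each draw).
P = (9/17) · (9/17) · (9/17) = 729/4913 ≈ 0.1484.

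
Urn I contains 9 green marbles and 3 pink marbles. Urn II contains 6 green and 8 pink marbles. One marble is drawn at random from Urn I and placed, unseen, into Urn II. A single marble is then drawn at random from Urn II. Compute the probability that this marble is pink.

Condition on how many of the transferred marbles are pink (from Urn I: 3 pink of 12; then Urn II has 15 total).
  0 pink: C(3,0)C(9,1)/C(12,1) = 3/4; then P = 8/15
  1 pink: C(3,1)C(9,0)/C(12,1) = 1/4; then P = 9/15
P(pink from Urn II) = 11/20 ≈ 0.5500.

11/20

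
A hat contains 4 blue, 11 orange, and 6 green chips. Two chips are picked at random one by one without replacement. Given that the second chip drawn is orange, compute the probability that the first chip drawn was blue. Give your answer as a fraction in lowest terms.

P(first=blue and the second chip drawn is orange) = (4/21)·(11/20) = 11/105.
P(the second chip drawn is orange) = Σ over first color = 11/105 + 11/42 + 11/70 = 11/21.
By Bayes, P(first=blue | the second chip drawn is orange) = 11/105 / 11/21 = 1/5 ≈ 0.2000.

1/5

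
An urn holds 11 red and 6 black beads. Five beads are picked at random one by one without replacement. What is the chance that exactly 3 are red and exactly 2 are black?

Unordered draws without replacement: count favorable combinations over C(17,5).
Favorable = C(11,3) · C(6,2) = 2475; total = C(17,5) = 6188.
P = 2475/6188 = 2475/6188 ≈ 0.4000.

2475/6188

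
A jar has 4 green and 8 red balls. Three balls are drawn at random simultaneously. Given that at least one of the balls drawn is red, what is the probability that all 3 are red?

7/27

P(all 3 red) = C(8,3)/C(12,3) = 14/55; P(at least one red) = 1 − C(4,3)/C(12,3) = 54/55.
Since 'all 3 red' ⊆ 'at least one red', P(all 3 | at least one) = 14/55 / 54/55 = 7/27 ≈ 0.2593.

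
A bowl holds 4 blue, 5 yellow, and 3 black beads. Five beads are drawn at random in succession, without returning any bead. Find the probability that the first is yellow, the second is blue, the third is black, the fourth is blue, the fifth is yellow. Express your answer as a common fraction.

1/132

Multiply the conditional probability of each draw in order, without replacement, so each draw removes one from its color and from the total.
P = (5/12) · (4/11) · (3/10) · (3/9) · (4/8) = 1/132 ≈ 0.0076.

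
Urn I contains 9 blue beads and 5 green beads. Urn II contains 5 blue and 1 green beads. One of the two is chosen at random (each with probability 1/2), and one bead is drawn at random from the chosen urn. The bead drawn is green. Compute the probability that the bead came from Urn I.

P(green | Urn I) = 5/14; P(green | Urn II) = 1/6.
P(green) = 1/2·5/14 + 1/2·1/6 = 11/42.
By Bayes' rule, P(Urn I | green) = 5/28 / 11/42 = 15/22 ≈ 0.6818.

15/22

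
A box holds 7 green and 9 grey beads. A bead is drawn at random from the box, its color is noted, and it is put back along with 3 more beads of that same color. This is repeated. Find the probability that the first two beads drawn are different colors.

63/152

Either green then grey, or grey then green; after the first draw the total is 19.
P = (7/16)·(9/19) + (9/16)·(7/19) = 63/152 ≈ 0.4145.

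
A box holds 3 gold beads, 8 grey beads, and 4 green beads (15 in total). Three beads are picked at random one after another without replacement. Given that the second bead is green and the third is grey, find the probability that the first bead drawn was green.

P(first=green and the second bead is green and the third is grey) = (4/15)·(3/14)·(8/13) = 16/455.
P(E) = Σ over first color = 16/455 + 16/195 + 16/455 = 16/105.
By Bayes, P(first=green | E) = 16/455 / 16/105 = 3/13 ≈ 0.2308.

3/13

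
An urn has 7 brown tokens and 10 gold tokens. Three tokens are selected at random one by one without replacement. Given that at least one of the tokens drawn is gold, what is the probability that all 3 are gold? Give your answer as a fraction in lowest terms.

P(all 3 gold) = C(10,3)/C(17,3) = 3/17; P(at least one gold) = 1 − C(7,3)/C(17,3) = 129/136.
Since 'all 3 gold' ⊆ 'at least one gold', P(all 3 | at least one) = 3/17 / 129/136 = 8/43 ≈ 0.1860.

8/43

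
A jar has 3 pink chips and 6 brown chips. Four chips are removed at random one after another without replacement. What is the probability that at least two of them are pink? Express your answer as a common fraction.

Sum the hypergeometric tail for j = 2,…,3 pink chips.
Favorable = C(3,2)·C(6,2) + C(3,3)·C(6,1) = 51; total = C(9,4) = 126.
P = 51/126 = 17/42 ≈ 0.4048.

17/42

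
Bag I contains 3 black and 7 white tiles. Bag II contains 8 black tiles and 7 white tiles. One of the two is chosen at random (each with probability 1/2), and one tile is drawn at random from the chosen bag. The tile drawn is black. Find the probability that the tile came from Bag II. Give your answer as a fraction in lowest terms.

P(black | Bag I) = 3/10; P(black | Bag II) = 8/15.
P(black) = 1/2·3/10 + 1/2·8/15 = 5/12.
By Bayes' rule, P(Bag II | black) = 4/15 / 5/12 = 16/25 ≈ 0.6400.

16/25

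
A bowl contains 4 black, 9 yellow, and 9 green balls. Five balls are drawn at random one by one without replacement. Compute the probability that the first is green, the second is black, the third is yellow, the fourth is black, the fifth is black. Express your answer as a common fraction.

9/14630

Multiply the conditional probability of each draw in order, without replacement, so each draw removes one from its color and from the total.
P = (9/22) · (4/21) · (9/20) · (3/19) · (2/18) = 9/14630 ≈ 0.0006.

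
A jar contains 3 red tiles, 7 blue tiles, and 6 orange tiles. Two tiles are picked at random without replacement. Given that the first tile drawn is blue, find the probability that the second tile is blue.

2/5

After removing 1 blue, the jar has 6 blue out of 15 remaining.
P(second is blue | given) = 6/15 = 2/5 ≈ 0.4000.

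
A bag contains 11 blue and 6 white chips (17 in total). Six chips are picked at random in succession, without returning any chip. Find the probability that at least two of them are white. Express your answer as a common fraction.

Sum the hypergeometric tail for j = 2,…,6 white chips.
Favorable = C(6,2)·C(11,4) + C(6,3)·C(11,3) + C(6,4)·C(11,2) + C(6,5)·C(11,1) + C(6,6)·C(11,0) = 9142; total = C(17,6) = 12376.
P = 9142/12376 = 653/884 ≈ 0.7387.

653/884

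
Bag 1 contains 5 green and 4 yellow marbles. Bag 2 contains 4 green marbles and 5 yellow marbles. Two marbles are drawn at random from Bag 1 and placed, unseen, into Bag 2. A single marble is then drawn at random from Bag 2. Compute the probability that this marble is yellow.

53/99

Condition on how many of the transferred marbles are yellow (from Bag 1: 4 yellow of 9; then Bag 2 has 11 total).
  0 yellow: C(4,0)C(5,2)/C(9,2) = 5/18; then P = 5/11
  1 yellow: C(4,1)C(5,1)/C(9,2) = 5/9; then P = 6/11
  2 yellow: C(4,2)C(5,0)/C(9,2) = 1/6; then P = 7/11
P(yellow from Bag 2) = 53/99 ≈ 0.5354.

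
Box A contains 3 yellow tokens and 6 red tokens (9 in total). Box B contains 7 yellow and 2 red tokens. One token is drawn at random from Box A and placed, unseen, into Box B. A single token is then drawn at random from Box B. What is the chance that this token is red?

Condition on how many of the transferred tokens are red (from Box A: 6 red of 9; then Box B has 10 total).
  0 red: C(6,0)C(3,1)/C(9,1) = 1/3; then P = 2/10
  1 red: C(6,1)C(3,0)/C(9,1) = 2/3; then P = 3/10
P(red from Box B) = 4/15 ≈ 0.2667.

4/15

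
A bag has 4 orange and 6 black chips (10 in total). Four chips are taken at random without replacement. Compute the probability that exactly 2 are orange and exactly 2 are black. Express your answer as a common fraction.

Unordered draws without replacement: count favorable combinations over C(10,4).
Favorable = C(4,2) · C(6,2) = 90; total = C(10,4) = 210.
P = 90/210 = 3/7 ≈ 0.4286.

3/7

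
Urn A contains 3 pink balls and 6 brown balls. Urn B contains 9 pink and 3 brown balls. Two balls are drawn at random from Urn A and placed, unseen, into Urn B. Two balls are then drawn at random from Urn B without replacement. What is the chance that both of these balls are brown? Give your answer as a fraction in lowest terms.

Condition on how many of the transferred balls are brown (from Urn A: 6 brown of 9; then Urn B has 14 total).
  0 brown: C(6,0)C(3,2)/C(9,2) = 1/12; then P = C(3,2)/C(14,2) = 3/91
  1 brown: C(6,1)C(3,1)/C(9,2) = 1/2; then P = C(4,2)/C(14,2) = 6/91
  2 brown: C(6,2)C(3,0)/C(9,2) = 5/12; then P = C(5,2)/C(14,2) = 10/91
P(both brown) = 89/1092 ≈ 0.0815.

89/1092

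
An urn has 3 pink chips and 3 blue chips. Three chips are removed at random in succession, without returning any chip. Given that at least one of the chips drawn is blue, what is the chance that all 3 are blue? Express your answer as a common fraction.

P(all 3 blue) = C(3,3)/C(6,3) = 1/20; P(at least one blue) = 1 − C(3,3)/C(6,3) = 19/20.
Since 'all 3 blue' ⊆ 'at least one blue', P(all 3 | at least one) = 1/20 / 19/20 = 1/19 ≈ 0.0526.

1/19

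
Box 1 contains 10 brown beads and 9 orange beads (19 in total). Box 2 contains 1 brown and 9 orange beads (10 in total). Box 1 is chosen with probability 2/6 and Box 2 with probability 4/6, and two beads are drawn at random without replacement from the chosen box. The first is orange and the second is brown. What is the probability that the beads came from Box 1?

P(E | Box 1) = 5/19; P(E | Box 2) = 1/10.
P(E) = 1/3·5/19 + 2/3·1/10 = 44/285.
By Bayes' rule, P(Box 1 | E) = 5/57 / 44/285 = 25/44 ≈ 0.5682.

25/44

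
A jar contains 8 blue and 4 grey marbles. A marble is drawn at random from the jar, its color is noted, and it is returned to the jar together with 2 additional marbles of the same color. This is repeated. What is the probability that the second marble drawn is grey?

Condition on the first draw. If first is grey (prob 4/12), second-grey has prob (6)/(14); if not (prob 8/12), it has prob 4/(14).
P = (4/12)·(6/14) + (8/12)·(4/14) = 1/3 ≈ 0.3333.

1/3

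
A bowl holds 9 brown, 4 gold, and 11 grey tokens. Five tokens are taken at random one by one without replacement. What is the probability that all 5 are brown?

Unordered draws without replacement: count favorable combinations over C(24,5).
Favorable = C(9,5) · C(4,0) · C(11,0) = 126; total = C(24,5) = 42504.
P = 126/42504 = 3/1012 ≈ 0.0030.

3/1012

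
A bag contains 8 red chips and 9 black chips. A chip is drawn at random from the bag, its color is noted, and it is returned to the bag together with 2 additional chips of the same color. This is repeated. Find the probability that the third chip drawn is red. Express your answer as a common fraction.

8/17

Sum over the four possibilities for the first two draws (red/not-red each), tracking how the red count and total change by +2 per draw.
P(third is red) = 8/17 ≈ 0.4706. (In a Pólya urn every draw has the same marginal probability 8/17.)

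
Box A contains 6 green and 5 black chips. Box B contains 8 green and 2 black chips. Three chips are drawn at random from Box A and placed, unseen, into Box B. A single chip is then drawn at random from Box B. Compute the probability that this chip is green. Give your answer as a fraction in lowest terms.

106/143

Condition on how many of the transferred chips are green (from Box A: 6 green of 11; then Box B has 13 total).
  0 green: C(6,0)C(5,3)/C(11,3) = 2/33; then P = 8/13
  1 green: C(6,1)C(5,2)/C(11,3) = 4/11; then P = 9/13
  2 green: C(6,2)C(5,1)/C(11,3) = 5/11; then P = 10/13
  3 green: C(6,3)C(5,0)/C(11,3) = 4/33; then P = 11/13
P(green from Box B) = 106/143 ≈ 0.7413.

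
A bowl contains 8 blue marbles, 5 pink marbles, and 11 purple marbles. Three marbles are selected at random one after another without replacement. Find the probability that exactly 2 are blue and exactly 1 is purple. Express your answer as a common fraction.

7/46

Unordered draws without replacement: count favorable combinations over C(24,3).
Favorable = C(8,2) · C(5,0) · C(11,1) = 308; total = C(24,3) = 2024.
P = 308/2024 = 7/46 ≈ 0.1522.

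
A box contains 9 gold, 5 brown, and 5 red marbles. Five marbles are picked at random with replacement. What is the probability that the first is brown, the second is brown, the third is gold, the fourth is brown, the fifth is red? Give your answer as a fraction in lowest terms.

Multiply the conditional probability of each draw in order, with replacement (the composition resets each draw).
P = (5/19) · (5/19) · (9/19) · (5/19) · (5/19) = 5625/2476099 ≈ 0.0023.

5625/2476099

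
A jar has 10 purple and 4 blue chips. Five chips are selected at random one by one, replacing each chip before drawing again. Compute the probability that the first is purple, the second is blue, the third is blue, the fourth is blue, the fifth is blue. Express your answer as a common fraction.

Multiply the conditional probability of each draw in order, with replacement (the composition resets each draw).
P = (10/14) · (4/14) · (4/14) · (4/14) · (4/14) = 80/16807 ≈ 0.0048.

80/16807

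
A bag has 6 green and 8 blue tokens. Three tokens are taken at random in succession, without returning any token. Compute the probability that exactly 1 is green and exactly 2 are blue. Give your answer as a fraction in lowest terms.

Unordered draws without replacement: count favorable combinations over C(14,3).
Favorable = C(6,1) · C(8,2) = 168; total = C(14,3) = 364.
P = 168/364 = 6/13 ≈ 0.4615.

6/13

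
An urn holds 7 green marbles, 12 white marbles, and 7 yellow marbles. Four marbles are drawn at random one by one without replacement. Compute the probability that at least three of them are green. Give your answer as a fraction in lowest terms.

Sum the hypergeometric tail for j = 3,…,4 green marbles.
Favorable = C(7,3)·C(19,1) + C(7,4)·C(19,0) = 700; total = C(26,4) = 14950.
P = 700/14950 = 14/299 ≈ 0.0468.

14/299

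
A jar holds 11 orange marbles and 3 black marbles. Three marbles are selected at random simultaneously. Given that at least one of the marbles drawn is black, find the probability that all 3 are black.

P(all 3 black) = C(3,3)/C(14,3) = 1/364; P(at least one black) = 1 − C(11,3)/C(14,3) = 199/364.
Since 'all 3 black' ⊆ 'at least one black', P(all 3 | at least one) = 1/364 / 199/364 = 1/199 ≈ 0.0050.

1/199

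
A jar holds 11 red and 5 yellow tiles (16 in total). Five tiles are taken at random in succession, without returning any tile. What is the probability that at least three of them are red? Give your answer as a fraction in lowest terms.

Sum the hypergeometric tail for j = 3,…,5 red tiles.
Favorable = C(11,3)·C(5,2) + C(11,4)·C(5,1) + C(11,5)·C(5,0) = 3762; total = C(16,5) = 4368.
P = 3762/4368 = 627/728 ≈ 0.8613.

627/728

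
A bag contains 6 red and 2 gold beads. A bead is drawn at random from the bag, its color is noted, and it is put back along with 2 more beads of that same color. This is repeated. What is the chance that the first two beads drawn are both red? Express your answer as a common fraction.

After a red draw the bag holds 8 red out of 10.
P = (6/8)·(8/10) = 3/5 ≈ 0.6000.

3/5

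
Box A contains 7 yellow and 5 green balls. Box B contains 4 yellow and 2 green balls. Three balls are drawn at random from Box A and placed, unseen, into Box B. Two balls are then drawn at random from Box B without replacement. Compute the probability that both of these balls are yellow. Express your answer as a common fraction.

307/792

Condition on how many of the transferred balls are yellow (from Box A: 7 yellow of 12; then Box B has 9 total).
  0 yellow: C(7,0)C(5,3)/C(12,3) = 1/22; then P = C(4,2)/C(9,2) = 1/6
  1 yellow: C(7,1)C(5,2)/C(12,3) = 7/22; then P = C(5,2)/C(9,2) = 5/18
  2 yellow: C(7,2)C(5,1)/C(12,3) = 21/44; then P = C(6,2)/C(9,2) = 5/12
  3 yellow: C(7,3)C(5,0)/C(12,3) = 7/44; then P = C(7,2)/C(9,2) = 7/12
P(both yellow) = 307/792 ≈ 0.3876.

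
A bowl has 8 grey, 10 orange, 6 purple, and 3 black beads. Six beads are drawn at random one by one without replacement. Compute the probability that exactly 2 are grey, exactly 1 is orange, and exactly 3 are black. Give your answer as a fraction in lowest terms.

28/29601

Unordered draws without replacement: count favorable combinations over C(27,6).
Favorable = C(8,2) · C(10,1) · C(6,0) · C(3,3) = 280; total = C(27,6) = 296010.
P = 280/296010 = 28/29601 ≈ 0.0009.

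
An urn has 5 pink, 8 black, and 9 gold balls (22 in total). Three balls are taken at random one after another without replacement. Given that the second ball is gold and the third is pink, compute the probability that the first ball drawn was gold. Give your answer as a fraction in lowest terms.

P(first=gold and the second ball is gold and the third is pink) = (9/22)·(8/21)·(5/20) = 3/77.
P(E) = Σ over first color = 3/154 + 3/77 + 3/77 = 15/154.
By Bayes, P(first=gold | E) = 3/77 / 15/154 = 2/5 ≈ 0.4000.

2/5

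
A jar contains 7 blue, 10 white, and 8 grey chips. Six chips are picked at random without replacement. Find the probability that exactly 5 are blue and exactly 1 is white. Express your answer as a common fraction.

3/2530

Unordered draws without replacement: count favorable combinations over C(25,6).
Favorable = C(7,5) · C(10,1) · C(8,0) = 210; total = C(25,6) = 177100.
P = 210/177100 = 3/2530 ≈ 0.0012.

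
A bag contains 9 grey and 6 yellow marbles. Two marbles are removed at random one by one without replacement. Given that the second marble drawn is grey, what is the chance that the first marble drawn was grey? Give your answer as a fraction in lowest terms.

P(first=grey and the second marble drawn is grey) = (9/15)·(8/14) = 12/35.
P(the second marble drawn is grey) = Σ over first color = 12/35 + 9/35 = 3/5.
By Bayes, P(first=grey | the second marble drawn is grey) = 12/35 / 3/5 = 4/7 ≈ 0.5714.

4/7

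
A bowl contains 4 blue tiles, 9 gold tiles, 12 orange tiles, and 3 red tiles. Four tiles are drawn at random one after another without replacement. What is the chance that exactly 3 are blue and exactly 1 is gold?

4/2275

Unordered draws without replacement: count favorable combinations over C(28,4).
Favorable = C(4,3) · C(9,1) · C(12,0) · C(3,0) = 36; total = C(28,4) = 20475.
P = 36/20475 = 4/2275 ≈ 0.0018.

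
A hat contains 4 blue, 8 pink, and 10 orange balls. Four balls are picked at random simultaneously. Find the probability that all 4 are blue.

1/7315

Unordered draws without replacement: count favorable combinations over C(22,4).
Favorable = C(4,4) · C(8,0) · C(10,0) = 1; total = C(22,4) = 7315.
P = 1/7315 = 1/7315 ≈ 0.0001.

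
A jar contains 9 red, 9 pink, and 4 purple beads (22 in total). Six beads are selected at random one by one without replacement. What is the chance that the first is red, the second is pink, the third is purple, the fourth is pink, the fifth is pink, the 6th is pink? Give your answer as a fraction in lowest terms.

36/17765

Multiply the conditional probability of each draw in order, without replacement, so each draw removes one from its color and from the total.
P = (9/22) · (9/21) · (4/20) · (8/19) · (7/18) · (6/17) = 36/17765 ≈ 0.0020.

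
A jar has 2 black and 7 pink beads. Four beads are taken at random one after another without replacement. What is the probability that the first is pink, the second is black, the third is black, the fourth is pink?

1/36

Multiply the conditional probability of each draw in order, without replacement, so each draw removes one from its color and from the total.
P = (7/9) · (2/8) · (1/7) · (6/6) = 1/36 ≈ 0.0278.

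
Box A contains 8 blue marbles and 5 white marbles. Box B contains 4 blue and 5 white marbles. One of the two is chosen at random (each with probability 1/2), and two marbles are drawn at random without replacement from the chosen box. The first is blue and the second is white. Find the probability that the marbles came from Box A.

P(E | Box A) = 10/39; P(E | Box B) = 5/18.
P(E) = 1/2·10/39 + 1/2·5/18 = 125/468.
By Bayes' rule, P(Box A | E) = 5/39 / 125/468 = 12/25 ≈ 0.4800.

12/25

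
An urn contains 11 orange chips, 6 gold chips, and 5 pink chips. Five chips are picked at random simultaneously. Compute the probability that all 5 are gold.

Unordered draws without replacement: count favorable combinations over C(22,5).
Favorable = C(11,0) · C(6,5) · C(5,0) = 6; total = C(22,5) = 26334.
P = 6/26334 = 1/4389 ≈ 0.0002.

1/4389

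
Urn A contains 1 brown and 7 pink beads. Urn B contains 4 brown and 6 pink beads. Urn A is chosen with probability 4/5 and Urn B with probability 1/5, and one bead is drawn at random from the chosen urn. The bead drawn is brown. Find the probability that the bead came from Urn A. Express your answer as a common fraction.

P(brown | Urn A) = 1/8; P(brown | Urn B) = 2/5.
P(brown) = 4/5·1/8 + 1/5·2/5 = 9/50.
By Bayes' rule, P(Urn A | brown) = 1/10 / 9/50 = 5/9 ≈ 0.5556.

5/9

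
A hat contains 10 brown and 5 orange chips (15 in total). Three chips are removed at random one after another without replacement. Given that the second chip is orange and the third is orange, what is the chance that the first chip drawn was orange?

P(first=orange and the second chip is orange and the third is orange) = (5/15)·(4/14)·(3/13) = 2/91.
P(E) = Σ over first color = 20/273 + 2/91 = 2/21.
By Bayes, P(first=orange | E) = 2/91 / 2/21 = 3/13 ≈ 0.2308.

3/13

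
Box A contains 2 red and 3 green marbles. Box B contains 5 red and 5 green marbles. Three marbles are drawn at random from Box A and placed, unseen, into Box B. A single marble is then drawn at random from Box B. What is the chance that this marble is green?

Condition on how many of the transferred marbles are green (from Box A: 3 green of 5; then Box B has 13 total).
  1 green: C(3,1)C(2,2)/C(5,3) = 3/10; then P = 6/13
  2 green: C(3,2)C(2,1)/C(5,3) = 3/5; then P = 7/13
  3 green: C(3,3)C(2,0)/C(5,3) = 1/10; then P = 8/13
P(green from Box B) = 34/65 ≈ 0.5231.

34/65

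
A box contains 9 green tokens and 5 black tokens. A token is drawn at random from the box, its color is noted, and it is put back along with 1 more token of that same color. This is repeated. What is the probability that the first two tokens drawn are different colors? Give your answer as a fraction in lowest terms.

Either green then black, or black then green; after the first draw the total is 15.
P = (9/14)·(5/15) + (5/14)·(9/15) = 3/7 ≈ 0.4286.

3/7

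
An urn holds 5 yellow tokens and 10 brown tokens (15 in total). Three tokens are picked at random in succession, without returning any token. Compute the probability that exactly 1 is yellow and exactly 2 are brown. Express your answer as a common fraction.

Unordered draws without replacement: count favorable combinations over C(15,3).
Favorable = C(5,1) · C(10,2) = 225; total = C(15,3) = 455.
P = 225/455 = 45/91 ≈ 0.4945.

45/91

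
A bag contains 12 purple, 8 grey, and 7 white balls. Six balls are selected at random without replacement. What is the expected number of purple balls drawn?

By linearity of expectation, E[X] = Σ P(draw i is purple); by symmetry each draw (even without replacement) has P(purple) = 12/27.
E[X] = 6 · 12/27 = 8/3 ≈ 2.6667.

8/3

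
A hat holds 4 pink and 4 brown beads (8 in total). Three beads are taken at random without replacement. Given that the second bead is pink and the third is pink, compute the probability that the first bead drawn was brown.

P(first=brown and the second bead is pink and the third is pink) = (4/8)·(4/7)·(3/6) = 1/7.
P(E) = Σ over first color = 1/14 + 1/7 = 3/14.
By Bayes, P(first=brown | E) = 1/7 / 3/14 = 2/3 ≈ 0.6667.

2/3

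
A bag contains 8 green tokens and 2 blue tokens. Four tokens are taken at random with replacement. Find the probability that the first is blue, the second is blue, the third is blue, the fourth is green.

4/625

Multiply the conditional probability of each draw in order, with replacement (the composition resets each draw).
P = (2/10) · (2/10) · (2/10) · (8/10) = 4/625 ≈ 0.0064.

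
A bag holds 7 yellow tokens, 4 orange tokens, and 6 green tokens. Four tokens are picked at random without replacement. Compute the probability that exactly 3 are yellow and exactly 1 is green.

Unordered draws without replacement: count favorable combinations over C(17,4).
Favorable = C(7,3) · C(4,0) · C(6,1) = 210; total = C(17,4) = 2380.
P = 210/2380 = 3/34 ≈ 0.0882.

3/34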